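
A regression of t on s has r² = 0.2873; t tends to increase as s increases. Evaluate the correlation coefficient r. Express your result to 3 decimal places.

|r| = √0.2873 = 0.536
The association is positive, so r = 0.536.

0.536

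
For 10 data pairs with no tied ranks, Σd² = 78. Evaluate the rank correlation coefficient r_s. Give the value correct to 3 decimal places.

0.527

ρ = 1 − 6Σd² / [n(n²−1)] = 1 − 6×78 / (10×99)
  = 1 − 468/990 = 1 − 0.4727 ≈ 0.527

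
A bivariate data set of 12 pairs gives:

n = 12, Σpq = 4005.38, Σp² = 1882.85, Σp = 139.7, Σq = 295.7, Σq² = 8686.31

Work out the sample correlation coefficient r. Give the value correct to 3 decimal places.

0.939

r = (nΣpq − ΣpΣq) / √[(nΣp² − (Σp)²)(nΣq² − (Σq)²)]
Numerator: 12×4005.38 − 139.7×295.7 = 6755.27
Denominator: √[(22594.2 − 19516.09)(104235.72 − 87438.49)] = √[3078.11 × 16797.23] = 7190.5300
r = 6755.27 / 7190.5300 ≈ 0.939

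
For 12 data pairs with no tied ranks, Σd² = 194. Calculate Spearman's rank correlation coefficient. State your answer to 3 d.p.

0.322

ρ = 1 − 6Σd² / [n(n²−1)] = 1 − 6×194 / (12×143)
  = 1 − 1164/1716 = 1 − 0.6783 ≈ 0.322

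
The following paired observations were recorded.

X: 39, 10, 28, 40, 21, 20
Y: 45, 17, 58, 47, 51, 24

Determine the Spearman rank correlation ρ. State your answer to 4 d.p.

0.5429

Rank X: 5, 1, 4, 6, 3, 2
Rank Y: 3, 1, 6, 4, 5, 2
d = rank(X) − rank(Y): 2, 0, -2, 2, -2, 0; Σd² = 16
ρ = 1 − 6Σd² / [n(n²−1)] = 1 − 6×16 / (6×35) = 1 − 96/210 ≈ 0.5429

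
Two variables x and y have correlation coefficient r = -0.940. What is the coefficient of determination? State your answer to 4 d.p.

r² = (-0.940)² = 0.8836

0.8836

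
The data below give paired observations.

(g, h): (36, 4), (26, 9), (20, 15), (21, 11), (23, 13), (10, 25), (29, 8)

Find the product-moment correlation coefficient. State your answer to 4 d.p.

n = 7, Σg = 165, Σh = 85, Σg² = 4283, Σh² = 1301, Σgh = 1690
nΣgh − ΣgΣh = 11830 − 14025 = -2195
nΣg² − (Σg)² = 29981 − 27225 = 2756; nΣh² − (Σh)² = 9107 − 7225 = 1882
r = -2195 / √(2756 × 1882) = -2195 / 2277.4530 ≈ -0.9638

-0.9638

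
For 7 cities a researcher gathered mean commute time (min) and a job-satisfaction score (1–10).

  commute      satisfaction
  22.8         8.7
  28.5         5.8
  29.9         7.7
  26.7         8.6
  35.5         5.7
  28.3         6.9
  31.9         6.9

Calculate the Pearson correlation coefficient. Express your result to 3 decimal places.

-0.747

n = 7, Σx = 203.6, Σy = 50.3, Σx² = 6017.74, Σy² = 370.29, Σxy = 1441.24
nΣxy − ΣxΣy = 10088.68 − 10241.08 = -152.4
nΣx² − (Σx)² = 42124.18 − 41452.96 = 671.22; nΣy² − (Σy)² = 2592.03 − 2530.09 = 61.94
r = -152.4 / √(671.22 × 61.94) = -152.4 / 203.9004 ≈ -0.747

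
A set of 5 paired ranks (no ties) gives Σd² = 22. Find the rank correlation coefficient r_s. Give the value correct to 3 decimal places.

ρ = 1 − 6Σd² / [n(n²−1)] = 1 − 6×22 / (5×24)
  = 1 − 132/120 = 1 − 1.1000 ≈ -0.100

-0.100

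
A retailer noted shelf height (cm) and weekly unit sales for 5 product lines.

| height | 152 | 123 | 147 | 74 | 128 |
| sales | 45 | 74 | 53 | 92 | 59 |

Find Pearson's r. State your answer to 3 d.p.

n = 5, Σx = 624, Σy = 323, Σx² = 81702, Σy² = 22255, Σxy = 38093
nΣxy − ΣxΣy = 190465 − 201552 = -11087
nΣx² − (Σx)² = 408510 − 389376 = 19134; nΣy² − (Σy)² = 111275 − 104329 = 6946
r = -11087 / √(19134 × 6946) = -11087 / 11528.4329 ≈ -0.962

-0.962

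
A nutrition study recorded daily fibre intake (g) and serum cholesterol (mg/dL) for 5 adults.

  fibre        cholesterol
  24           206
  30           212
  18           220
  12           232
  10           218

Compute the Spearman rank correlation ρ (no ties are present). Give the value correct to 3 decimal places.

-0.600

Rank fibre: 4, 5, 3, 2, 1
Rank cholesterol: 1, 2, 4, 5, 3
d = rank(fibre) − rank(cholesterol): 3, 3, -1, -3, -2; Σd² = 32
ρ = 1 − 6Σd² / [n(n²−1)] = 1 − 6×32 / (5×24) = 1 − 192/120 ≈ -0.600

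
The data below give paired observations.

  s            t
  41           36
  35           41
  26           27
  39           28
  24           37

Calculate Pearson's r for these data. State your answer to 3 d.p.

0.086

n = 5, Σs = 165, Σt = 169, Σs² = 5679, Σt² = 5859, Σst = 5593
nΣst − ΣsΣt = 27965 − 27885 = 80
nΣs² − (Σs)² = 28395 − 27225 = 1170; nΣt² − (Σt)² = 29295 − 28561 = 734
r = 80 / √(1170 × 734) = 80 / 926.7038 ≈ 0.086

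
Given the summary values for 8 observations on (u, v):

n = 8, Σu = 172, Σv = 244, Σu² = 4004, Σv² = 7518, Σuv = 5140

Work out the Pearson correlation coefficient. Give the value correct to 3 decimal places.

r = (nΣuv − ΣuΣv) / √[(nΣu² − (Σu)²)(nΣv² − (Σv)²)]
Numerator: 8×5140 − 172×244 = -848
Denominator: √[(32032 − 29584)(60144 − 59536)] = √[2448 × 608] = 1219.9934
r = -848 / 1219.9934 ≈ -0.695

-0.695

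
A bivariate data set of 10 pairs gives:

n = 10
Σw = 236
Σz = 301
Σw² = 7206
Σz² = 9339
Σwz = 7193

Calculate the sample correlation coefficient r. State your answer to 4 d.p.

r = (nΣwz − ΣwΣz) / √[(nΣw² − (Σw)²)(nΣz² − (Σz)²)]
Numerator: 10×7193 − 236×301 = 894
Denominator: √[(72060 − 55696)(93390 − 90601)] = √[16364 × 2789] = 6755.6788
r = 894 / 6755.6788 ≈ 0.1323

0.1323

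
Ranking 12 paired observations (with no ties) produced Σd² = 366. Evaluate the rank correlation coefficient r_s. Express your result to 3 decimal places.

ρ = 1 − 6Σd² / [n(n²−1)] = 1 − 6×366 / (12×143)
  = 1 − 2196/1716 = 1 − 1.2797 ≈ -0.280

-0.280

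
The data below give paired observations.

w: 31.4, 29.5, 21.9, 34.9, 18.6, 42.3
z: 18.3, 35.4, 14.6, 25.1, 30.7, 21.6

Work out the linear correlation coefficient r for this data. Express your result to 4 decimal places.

n = 6, Σw = 178.6, Σz = 145.7, Σw² = 5689.08, Σz² = 3840.27, Σwz = 4299.35
nΣwz − ΣwΣz = 25796.1 − 26022.02 = -225.92
nΣw² − (Σw)² = 34134.48 − 31897.96 = 2236.52; nΣz² − (Σz)² = 23041.62 − 21228.49 = 1813.13
r = -225.92 / √(2236.52 × 1813.13) = -225.92 / 2013.7283 ≈ -0.1122

-0.1122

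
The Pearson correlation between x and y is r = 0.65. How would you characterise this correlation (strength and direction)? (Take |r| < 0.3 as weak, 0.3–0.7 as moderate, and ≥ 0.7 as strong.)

r = 0.65 > 0 so the relationship is positive.
|r| = 0.65, which falls in the moderate range.

moderate positive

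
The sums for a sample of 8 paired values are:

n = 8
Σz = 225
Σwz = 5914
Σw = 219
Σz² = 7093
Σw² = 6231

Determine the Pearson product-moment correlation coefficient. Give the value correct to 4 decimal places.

-0.5777

r = (nΣwz − ΣwΣz) / √[(nΣw² − (Σw)²)(nΣz² − (Σz)²)]
Numerator: 8×5914 − 219×225 = -1963
Denominator: √[(49848 − 47961)(56744 − 50625)] = √[1887 × 6119] = 3398.0219
r = -1963 / 3398.0219 ≈ -0.5777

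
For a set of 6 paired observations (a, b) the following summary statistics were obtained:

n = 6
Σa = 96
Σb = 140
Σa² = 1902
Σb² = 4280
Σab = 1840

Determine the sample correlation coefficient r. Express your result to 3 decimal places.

r = (nΣab − ΣaΣb) / √[(nΣa² − (Σa)²)(nΣb² − (Σb)²)]
Numerator: 6×1840 − 96×140 = -2400
Denominator: √[(11412 − 9216)(25680 − 19600)] = √[2196 × 6080] = 3653.9951
r = -2400 / 3653.9951 ≈ -0.657

-0.657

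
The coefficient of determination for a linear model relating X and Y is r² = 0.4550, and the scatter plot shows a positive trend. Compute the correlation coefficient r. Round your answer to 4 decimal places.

0.6745

|r| = √0.4550 = 0.6745
The association is positive, so r = 0.6745.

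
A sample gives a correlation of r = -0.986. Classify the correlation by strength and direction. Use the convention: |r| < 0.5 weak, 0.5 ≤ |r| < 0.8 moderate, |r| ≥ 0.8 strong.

r = -0.986 < 0 so the relationship is negative.
|r| = 0.986, which falls in the strong range.

strong negative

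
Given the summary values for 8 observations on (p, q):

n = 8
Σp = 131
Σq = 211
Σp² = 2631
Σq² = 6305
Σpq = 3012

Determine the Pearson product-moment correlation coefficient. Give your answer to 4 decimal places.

-0.7391

r = (nΣpq − ΣpΣq) / √[(nΣp² − (Σp)²)(nΣq² − (Σq)²)]
Numerator: 8×3012 − 131×211 = -3545
Denominator: √[(21048 − 17161)(50440 − 44521)] = √[3887 × 5919] = 4796.5772
r = -3545 / 4796.5772 ≈ -0.7391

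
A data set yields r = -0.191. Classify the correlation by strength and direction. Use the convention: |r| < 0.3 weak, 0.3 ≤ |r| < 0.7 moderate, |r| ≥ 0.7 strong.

weak negative

r = -0.191 < 0 so the relationship is negative.
|r| = 0.191, which falls in the weak range.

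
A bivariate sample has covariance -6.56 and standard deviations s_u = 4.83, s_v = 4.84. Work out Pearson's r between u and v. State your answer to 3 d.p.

-0.281

r = Cov(u,v) / (s_u · s_v) = -6.56 / (4.83 × 4.84)
  = -6.56 / 23.3772 ≈ -0.281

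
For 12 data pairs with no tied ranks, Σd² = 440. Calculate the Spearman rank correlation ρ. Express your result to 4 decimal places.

-0.5385

ρ = 1 − 6Σd² / [n(n²−1)] = 1 − 6×440 / (12×143)
  = 1 − 2640/1716 = 1 − 1.53846 ≈ -0.5385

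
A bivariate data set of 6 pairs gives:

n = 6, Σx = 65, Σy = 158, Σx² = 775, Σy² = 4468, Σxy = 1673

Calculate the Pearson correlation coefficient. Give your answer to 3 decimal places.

-0.262

r = (nΣxy − ΣxΣy) / √[(nΣx² − (Σx)²)(nΣy² − (Σy)²)]
Numerator: 6×1673 − 65×158 = -232
Denominator: √[(4650 − 4225)(26808 − 24964)] = √[425 × 1844] = 885.2683
r = -232 / 885.2683 ≈ -0.262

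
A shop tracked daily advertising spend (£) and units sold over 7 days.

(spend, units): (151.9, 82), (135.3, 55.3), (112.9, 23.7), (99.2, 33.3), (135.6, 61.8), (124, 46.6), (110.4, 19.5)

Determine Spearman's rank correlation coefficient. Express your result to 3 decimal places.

0.893

Rank spend: 7, 5, 3, 1, 6, 4, 2
Rank units: 7, 5, 2, 3, 6, 4, 1
d = rank(spend) − rank(units): 0, 0, 1, -2, 0, 0, 1; Σd² = 6
ρ = 1 − 6Σd² / [n(n²−1)] = 1 − 6×6 / (7×48) = 1 − 36/336 ≈ 0.893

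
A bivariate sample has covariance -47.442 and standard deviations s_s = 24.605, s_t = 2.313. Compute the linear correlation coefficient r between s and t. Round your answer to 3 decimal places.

r = Cov(s,t) / (s_s · s_t) = -47.442 / (24.605 × 2.313)
  = -47.442 / 56.9114 ≈ -0.834

-0.834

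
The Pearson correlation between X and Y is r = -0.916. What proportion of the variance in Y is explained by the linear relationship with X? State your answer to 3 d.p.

r² = (-0.916)² = 0.839

0.839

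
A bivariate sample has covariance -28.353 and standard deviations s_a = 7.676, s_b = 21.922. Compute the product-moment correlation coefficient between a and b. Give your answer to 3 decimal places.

-0.168

r = Cov(a,b) / (s_a · s_b) = -28.353 / (7.676 × 21.922)
  = -28.353 / 168.2733 ≈ -0.168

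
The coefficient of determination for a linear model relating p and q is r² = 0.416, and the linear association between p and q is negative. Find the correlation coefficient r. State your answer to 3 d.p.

|r| = √0.416 = 0.645
The association is negative, so r = −0.645.

-0.645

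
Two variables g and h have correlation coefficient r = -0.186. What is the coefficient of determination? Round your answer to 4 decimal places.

0.0346

r² = (-0.186)² = 0.0346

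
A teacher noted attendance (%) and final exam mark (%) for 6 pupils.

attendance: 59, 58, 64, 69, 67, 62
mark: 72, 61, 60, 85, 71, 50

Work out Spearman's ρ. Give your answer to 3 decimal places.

0.371

Rank attendance: 2, 1, 4, 6, 5, 3
Rank mark: 5, 3, 2, 6, 4, 1
d = rank(attendance) − rank(mark): -3, -2, 2, 0, 1, 2; Σd² = 22
ρ = 1 − 6Σd² / [n(n²−1)] = 1 − 6×22 / (6×35) = 1 − 132/210 ≈ 0.371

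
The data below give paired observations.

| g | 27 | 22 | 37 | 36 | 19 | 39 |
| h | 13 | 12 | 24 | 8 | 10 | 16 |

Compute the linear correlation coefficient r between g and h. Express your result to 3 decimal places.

0.478

n = 6, Σg = 180, Σh = 83, Σg² = 5760, Σh² = 1309, Σgh = 2605
nΣgh − ΣgΣh = 15630 − 14940 = 690
nΣg² − (Σg)² = 34560 − 32400 = 2160; nΣh² − (Σh)² = 7854 − 6889 = 965
r = 690 / √(2160 × 965) = 690 / 1443.7451 ≈ 0.478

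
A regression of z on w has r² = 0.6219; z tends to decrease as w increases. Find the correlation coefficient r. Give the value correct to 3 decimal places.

-0.789

|r| = √0.6219 = 0.789
The association is negative, so r = −0.789.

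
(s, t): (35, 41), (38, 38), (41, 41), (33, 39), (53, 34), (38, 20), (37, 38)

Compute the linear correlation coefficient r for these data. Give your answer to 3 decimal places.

-0.158

n = 7, Σs = 275, Σt = 251, Σs² = 11061, Σt² = 9327, Σst = 9815
nΣst − ΣsΣt = 68705 − 69025 = -320
nΣs² − (Σs)² = 77427 − 75625 = 1802; nΣt² − (Σt)² = 65289 − 63001 = 2288
r = -320 / √(1802 × 2288) = -320 / 2030.5113 ≈ -0.158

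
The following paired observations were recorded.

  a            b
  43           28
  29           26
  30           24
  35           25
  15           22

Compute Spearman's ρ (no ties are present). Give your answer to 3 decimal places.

0.700

Rank a: 5, 2, 3, 4, 1
Rank b: 5, 4, 2, 3, 1
d = rank(a) − rank(b): 0, -2, 1, 1, 0; Σd² = 6
ρ = 1 − 6Σd² / [n(n²−1)] = 1 − 6×6 / (5×24) = 1 − 36/120 ≈ 0.700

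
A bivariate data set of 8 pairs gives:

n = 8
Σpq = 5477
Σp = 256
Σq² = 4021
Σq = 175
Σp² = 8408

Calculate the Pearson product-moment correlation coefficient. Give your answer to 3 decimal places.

r = (nΣpq − ΣpΣq) / √[(nΣp² − (Σp)²)(nΣq² − (Σq)²)]
Numerator: 8×5477 − 256×175 = -984
Denominator: √[(67264 − 65536)(32168 − 30625)] = √[1728 × 1543] = 1632.8821
r = -984 / 1632.8821 ≈ -0.603

-0.603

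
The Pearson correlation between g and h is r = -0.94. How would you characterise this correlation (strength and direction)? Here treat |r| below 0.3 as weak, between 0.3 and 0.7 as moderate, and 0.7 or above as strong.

r = -0.94 < 0 so the relationship is negative.
|r| = 0.94, which falls in the strong range.

strong negative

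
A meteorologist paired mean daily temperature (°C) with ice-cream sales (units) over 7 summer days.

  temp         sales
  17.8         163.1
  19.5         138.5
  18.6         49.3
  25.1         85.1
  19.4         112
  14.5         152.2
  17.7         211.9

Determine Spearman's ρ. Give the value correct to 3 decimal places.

Rank temp: 3, 6, 4, 7, 5, 1, 2
Rank sales: 6, 4, 1, 2, 3, 5, 7
d = rank(temp) − rank(sales): -3, 2, 3, 5, 2, -4, -5; Σd² = 92
ρ = 1 − 6Σd² / [n(n²−1)] = 1 − 6×92 / (7×48) = 1 − 552/336 ≈ -0.643

-0.643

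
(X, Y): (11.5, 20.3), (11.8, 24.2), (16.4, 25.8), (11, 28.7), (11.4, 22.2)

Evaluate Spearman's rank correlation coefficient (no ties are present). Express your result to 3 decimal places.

-0.100

Rank X: 3, 4, 5, 1, 2
Rank Y: 1, 3, 4, 5, 2
d = rank(X) − rank(Y): 2, 1, 1, -4, 0; Σd² = 22
ρ = 1 − 6Σd² / [n(n²−1)] = 1 − 6×22 / (5×24) = 1 − 132/120 ≈ -0.100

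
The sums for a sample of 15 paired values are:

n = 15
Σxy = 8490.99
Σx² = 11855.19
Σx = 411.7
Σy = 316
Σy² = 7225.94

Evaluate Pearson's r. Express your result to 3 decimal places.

r = (nΣxy − ΣxΣy) / √[(nΣx² − (Σx)²)(nΣy² − (Σy)²)]
Numerator: 15×8490.99 − 411.7×316 = -2732.35
Denominator: √[(177827.85 − 169496.89)(108389.1 − 99856)] = √[8330.96 × 8533.1] = 8431.4242
r = -2732.35 / 8431.4242 ≈ -0.324

-0.324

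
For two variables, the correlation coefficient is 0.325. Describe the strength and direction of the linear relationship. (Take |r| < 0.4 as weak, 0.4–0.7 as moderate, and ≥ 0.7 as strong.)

r = 0.325 > 0 so the relationship is positive.
|r| = 0.325, which falls in the weak range.

weak positive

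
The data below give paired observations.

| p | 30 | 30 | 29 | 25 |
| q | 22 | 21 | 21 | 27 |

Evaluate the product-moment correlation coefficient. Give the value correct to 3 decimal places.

n = 4, Σp = 114, Σq = 91, Σp² = 3266, Σq² = 2095, Σpq = 2574
nΣpq − ΣpΣq = 10296 − 10374 = -78
nΣp² − (Σp)² = 13064 − 12996 = 68; nΣq² − (Σq)² = 8380 − 8281 = 99
r = -78 / √(68 × 99) = -78 / 82.0488 ≈ -0.951

-0.951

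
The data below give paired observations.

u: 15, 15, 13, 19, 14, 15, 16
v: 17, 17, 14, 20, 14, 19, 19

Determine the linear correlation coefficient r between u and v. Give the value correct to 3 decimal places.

n = 7, Σu = 107, Σv = 120, Σu² = 1657, Σv² = 2092, Σuv = 1857
nΣuv − ΣuΣv = 12999 − 12840 = 159
nΣu² − (Σu)² = 11599 − 11449 = 150; nΣv² − (Σv)² = 14644 − 14400 = 244
r = 159 / √(150 × 244) = 159 / 191.3113 ≈ 0.831

0.831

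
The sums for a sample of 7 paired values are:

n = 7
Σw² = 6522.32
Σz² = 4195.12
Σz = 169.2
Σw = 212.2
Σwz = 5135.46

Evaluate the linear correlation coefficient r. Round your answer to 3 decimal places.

0.065

r = (nΣwz − ΣwΣz) / √[(nΣw² − (Σw)²)(nΣz² − (Σz)²)]
Numerator: 7×5135.46 − 212.2×169.2 = 43.98
Denominator: √[(45656.24 − 45028.84)(29365.84 − 28628.64)] = √[627.4 × 737.2] = 680.0877
r = 43.98 / 680.0877 ≈ 0.065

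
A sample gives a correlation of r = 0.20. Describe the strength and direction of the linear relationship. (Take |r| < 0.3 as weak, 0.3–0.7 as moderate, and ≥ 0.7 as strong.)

r = 0.20 > 0 so the relationship is positive.
|r| = 0.20, which falls in the weak range.

weak positive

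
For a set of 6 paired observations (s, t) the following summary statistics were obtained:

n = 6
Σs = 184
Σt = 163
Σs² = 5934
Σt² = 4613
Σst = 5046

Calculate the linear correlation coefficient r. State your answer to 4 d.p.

r = (nΣst − ΣsΣt) / √[(nΣs² − (Σs)²)(nΣt² − (Σt)²)]
Numerator: 6×5046 − 184×163 = 284
Denominator: √[(35604 − 33856)(27678 − 26569)] = √[1748 × 1109] = 1392.3117
r = 284 / 1392.3117 ≈ 0.2040

0.2040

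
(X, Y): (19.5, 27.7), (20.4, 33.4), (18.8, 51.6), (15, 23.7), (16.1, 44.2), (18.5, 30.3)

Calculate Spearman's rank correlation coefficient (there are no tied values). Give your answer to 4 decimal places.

Rank X: 5, 6, 4, 1, 2, 3
Rank Y: 2, 4, 6, 1, 5, 3
d = rank(X) − rank(Y): 3, 2, -2, 0, -3, 0; Σd² = 26
ρ = 1 − 6Σd² / [n(n²−1)] = 1 − 6×26 / (6×35) = 1 − 156/210 ≈ 0.2571

0.2571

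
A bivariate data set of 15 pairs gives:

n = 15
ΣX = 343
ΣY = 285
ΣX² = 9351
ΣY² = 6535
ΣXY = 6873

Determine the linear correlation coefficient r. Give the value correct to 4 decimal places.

0.2740

r = (nΣXY − ΣXΣY) / √[(nΣX² − (ΣX)²)(nΣY² − (ΣY)²)]
Numerator: 15×6873 − 343×285 = 5340
Denominator: √[(140265 − 117649)(98025 − 81225)] = √[22616 × 16800] = 19492.2754
r = 5340 / 19492.2754 ≈ 0.2740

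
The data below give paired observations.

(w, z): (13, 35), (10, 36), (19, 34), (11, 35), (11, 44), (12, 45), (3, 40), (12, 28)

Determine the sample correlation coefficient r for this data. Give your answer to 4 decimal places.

-0.3046

n = 8, Σw = 91, Σz = 297, Σw² = 1169, Σz² = 11247, Σwz = 3326
nΣwz − ΣwΣz = 26608 − 27027 = -419
nΣw² − (Σw)² = 9352 − 8281 = 1071; nΣz² − (Σz)² = 89976 − 88209 = 1767
r = -419 / √(1071 × 1767) = -419 / 1375.6660 ≈ -0.3046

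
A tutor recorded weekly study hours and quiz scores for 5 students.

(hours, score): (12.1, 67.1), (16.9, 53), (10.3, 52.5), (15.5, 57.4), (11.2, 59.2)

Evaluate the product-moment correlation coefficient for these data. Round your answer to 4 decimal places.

n = 5, Σx = 66, Σy = 289.2, Σx² = 903.8, Σy² = 16867.06, Σxy = 3801.1
nΣxy − ΣxΣy = 19005.5 − 19087.2 = -81.7
nΣx² − (Σx)² = 4519 − 4356 = 163; nΣy² − (Σy)² = 84335.3 − 83636.64 = 698.66
r = -81.7 / √(163 × 698.66) = -81.7 / 337.4634 ≈ -0.2421

-0.2421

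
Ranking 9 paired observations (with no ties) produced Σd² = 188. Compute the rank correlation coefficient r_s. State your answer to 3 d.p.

-0.567

ρ = 1 − 6Σd² / [n(n²−1)] = 1 − 6×188 / (9×80)
  = 1 − 1128/720 = 1 − 1.5667 ≈ -0.567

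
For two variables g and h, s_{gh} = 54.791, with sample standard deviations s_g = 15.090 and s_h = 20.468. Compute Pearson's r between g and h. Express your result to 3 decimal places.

r = Cov(g,h) / (s_g · s_h) = 54.791 / (15.090 × 20.468)
  = 54.791 / 308.8621 ≈ 0.177

0.177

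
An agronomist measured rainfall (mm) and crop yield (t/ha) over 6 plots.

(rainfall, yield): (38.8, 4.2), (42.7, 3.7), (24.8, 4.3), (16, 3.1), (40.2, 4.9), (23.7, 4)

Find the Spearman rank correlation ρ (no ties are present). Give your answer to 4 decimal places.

Rank rainfall: 4, 6, 3, 1, 5, 2
Rank yield: 4, 2, 5, 1, 6, 3
d = rank(rainfall) − rank(yield): 0, 4, -2, 0, -1, -1; Σd² = 22
ρ = 1 − 6Σd² / [n(n²−1)] = 1 − 6×22 / (6×35) = 1 − 132/210 ≈ 0.3714

0.3714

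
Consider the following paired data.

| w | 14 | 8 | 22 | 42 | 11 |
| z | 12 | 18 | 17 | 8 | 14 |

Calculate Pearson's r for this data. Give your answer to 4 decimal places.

n = 5, Σw = 97, Σz = 69, Σw² = 2629, Σz² = 1017, Σwz = 1176
nΣwz − ΣwΣz = 5880 − 6693 = -813
nΣw² − (Σw)² = 13145 − 9409 = 3736; nΣz² − (Σz)² = 5085 − 4761 = 324
r = -813 / √(3736 × 324) = -813 / 1100.2109 ≈ -0.7389

-0.7389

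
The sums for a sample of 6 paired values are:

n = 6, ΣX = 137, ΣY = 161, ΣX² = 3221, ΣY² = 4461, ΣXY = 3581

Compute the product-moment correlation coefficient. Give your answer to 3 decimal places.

r = (nΣXY − ΣXΣY) / √[(nΣX² − (ΣX)²)(nΣY² − (ΣY)²)]
Numerator: 6×3581 − 137×161 = -571
Denominator: √[(19326 − 18769)(26766 − 25921)] = √[557 × 845] = 686.0503
r = -571 / 686.0503 ≈ -0.832

-0.832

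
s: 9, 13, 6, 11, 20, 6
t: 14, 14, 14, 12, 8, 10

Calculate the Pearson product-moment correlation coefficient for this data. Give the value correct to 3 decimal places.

n = 6, Σs = 65, Σt = 72, Σs² = 843, Σt² = 896, Σst = 744
nΣst − ΣsΣt = 4464 − 4680 = -216
nΣs² − (Σs)² = 5058 − 4225 = 833; nΣt² − (Σt)² = 5376 − 5184 = 192
r = -216 / √(833 × 192) = -216 / 399.9200 ≈ -0.540

-0.540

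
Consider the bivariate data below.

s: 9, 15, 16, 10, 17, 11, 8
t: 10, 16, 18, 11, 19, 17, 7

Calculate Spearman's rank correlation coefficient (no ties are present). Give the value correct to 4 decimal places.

Rank s: 2, 5, 6, 3, 7, 4, 1
Rank t: 2, 4, 6, 3, 7, 5, 1
d = rank(s) − rank(t): 0, 1, 0, 0, 0, -1, 0; Σd² = 2
ρ = 1 − 6Σd² / [n(n²−1)] = 1 − 6×2 / (7×48) = 1 − 12/336 ≈ 0.9643

0.9643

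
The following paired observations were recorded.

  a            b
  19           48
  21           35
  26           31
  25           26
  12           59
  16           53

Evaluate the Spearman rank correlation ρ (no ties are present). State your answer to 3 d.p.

-0.943

Rank a: 3, 4, 6, 5, 1, 2
Rank b: 4, 3, 2, 1, 6, 5
d = rank(a) − rank(b): -1, 1, 4, 4, -5, -3; Σd² = 68
ρ = 1 − 6Σd² / [n(n²−1)] = 1 − 6×68 / (6×35) = 1 − 408/210 ≈ -0.943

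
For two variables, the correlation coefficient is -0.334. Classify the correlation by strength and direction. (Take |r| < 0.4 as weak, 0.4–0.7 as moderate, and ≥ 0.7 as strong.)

weak negative

r = -0.334 < 0 so the relationship is negative.
|r| = 0.334, which falls in the weak range.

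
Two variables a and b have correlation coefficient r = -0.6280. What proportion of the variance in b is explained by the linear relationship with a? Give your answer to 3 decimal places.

r² = (-0.6280)² = 0.394

0.394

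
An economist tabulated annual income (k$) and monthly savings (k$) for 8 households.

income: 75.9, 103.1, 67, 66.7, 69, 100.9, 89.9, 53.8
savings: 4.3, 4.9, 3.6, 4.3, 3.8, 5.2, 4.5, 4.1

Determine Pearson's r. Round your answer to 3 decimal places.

n = 8, Σx = 626.3, Σy = 34.7, Σx² = 51246.57, Σy² = 152.49, Σxy = 2771.58
nΣxy − ΣxΣy = 22172.64 − 21732.61 = 440.03
nΣx² − (Σx)² = 409972.56 − 392251.69 = 17720.87; nΣy² − (Σy)² = 1219.92 − 1204.09 = 15.83
r = 440.03 / √(17720.87 × 15.83) = 440.03 / 529.6427 ≈ 0.831

0.831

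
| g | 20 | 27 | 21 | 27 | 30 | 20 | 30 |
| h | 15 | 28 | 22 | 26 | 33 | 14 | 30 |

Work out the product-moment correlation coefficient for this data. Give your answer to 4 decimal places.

n = 7, Σg = 175, Σh = 168, Σg² = 4499, Σh² = 4354, Σgh = 4390
nΣgh − ΣgΣh = 30730 − 29400 = 1330
nΣg² − (Σg)² = 31493 − 30625 = 868; nΣh² − (Σh)² = 30478 − 28224 = 2254
r = 1330 / √(868 × 2254) = 1330 / 1398.7394 ≈ 0.9509

0.9509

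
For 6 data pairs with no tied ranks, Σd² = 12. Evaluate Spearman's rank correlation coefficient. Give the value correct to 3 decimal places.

ρ = 1 − 6Σd² / [n(n²−1)] = 1 − 6×12 / (6×35)
  = 1 − 72/210 = 1 − 0.3429 ≈ 0.657

0.657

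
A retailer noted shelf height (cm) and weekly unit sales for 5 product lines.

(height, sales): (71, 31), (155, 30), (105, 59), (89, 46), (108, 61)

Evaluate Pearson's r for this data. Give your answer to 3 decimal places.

n = 5, Σx = 528, Σy = 227, Σx² = 59676, Σy² = 11179, Σxy = 23728
nΣxy − ΣxΣy = 118640 − 119856 = -1216
nΣx² − (Σx)² = 298380 − 278784 = 19596; nΣy² − (Σy)² = 55895 − 51529 = 4366
r = -1216 / √(19596 × 4366) = -1216 / 9249.6560 ≈ -0.131

-0.131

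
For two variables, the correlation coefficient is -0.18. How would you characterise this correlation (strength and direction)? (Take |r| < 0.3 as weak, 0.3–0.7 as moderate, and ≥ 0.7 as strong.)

weak negative

r = -0.18 < 0 so the relationship is negative.
|r| = 0.18, which falls in the weak range.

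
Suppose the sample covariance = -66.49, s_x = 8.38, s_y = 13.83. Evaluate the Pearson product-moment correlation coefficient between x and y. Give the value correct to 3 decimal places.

r = Cov(x,y) / (s_x · s_y) = -66.49 / (8.38 × 13.83)
  = -66.49 / 115.8954 ≈ -0.574

-0.574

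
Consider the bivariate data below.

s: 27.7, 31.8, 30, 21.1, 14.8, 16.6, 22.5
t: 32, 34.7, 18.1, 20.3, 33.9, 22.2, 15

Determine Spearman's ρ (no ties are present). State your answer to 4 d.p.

0.0357

Rank s: 5, 7, 6, 3, 1, 2, 4
Rank t: 5, 7, 2, 3, 6, 4, 1
d = rank(s) − rank(t): 0, 0, 4, 0, -5, -2, 3; Σd² = 54
ρ = 1 − 6Σd² / [n(n²−1)] = 1 − 6×54 / (7×48) = 1 − 324/336 ≈ 0.0357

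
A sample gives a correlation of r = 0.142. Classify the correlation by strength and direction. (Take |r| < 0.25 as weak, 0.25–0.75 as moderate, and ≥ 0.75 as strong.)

r = 0.142 > 0 so the relationship is positive.
|r| = 0.142, which falls in the weak range.

weak positive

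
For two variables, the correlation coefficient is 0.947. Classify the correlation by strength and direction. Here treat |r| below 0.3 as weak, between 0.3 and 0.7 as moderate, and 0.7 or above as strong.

r = 0.947 > 0 so the relationship is positive.
|r| = 0.947, which falls in the strong range.

strong positive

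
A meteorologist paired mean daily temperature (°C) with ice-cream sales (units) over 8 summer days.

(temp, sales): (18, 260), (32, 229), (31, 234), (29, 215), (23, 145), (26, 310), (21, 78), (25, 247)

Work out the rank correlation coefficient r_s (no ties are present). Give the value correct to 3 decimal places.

Rank temp: 1, 8, 7, 6, 3, 5, 2, 4
Rank sales: 7, 4, 5, 3, 2, 8, 1, 6
d = rank(temp) − rank(sales): -6, 4, 2, 3, 1, -3, 1, -2; Σd² = 80
ρ = 1 − 6Σd² / [n(n²−1)] = 1 − 6×80 / (8×63) = 1 − 480/504 ≈ 0.048

0.048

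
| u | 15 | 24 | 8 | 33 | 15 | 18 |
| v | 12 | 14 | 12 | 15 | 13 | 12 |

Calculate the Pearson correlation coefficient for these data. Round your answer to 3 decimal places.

n = 6, Σu = 113, Σv = 78, Σu² = 2503, Σv² = 1022, Σuv = 1518
nΣuv − ΣuΣv = 9108 − 8814 = 294
nΣu² − (Σu)² = 15018 − 12769 = 2249; nΣv² − (Σv)² = 6132 − 6084 = 48
r = 294 / √(2249 × 48) = 294 / 328.5605 ≈ 0.895

0.895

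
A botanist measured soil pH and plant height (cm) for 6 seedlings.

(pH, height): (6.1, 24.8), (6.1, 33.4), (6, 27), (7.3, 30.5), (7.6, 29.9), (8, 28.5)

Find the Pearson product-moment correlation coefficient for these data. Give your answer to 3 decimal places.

n = 6, Σx = 41.1, Σy = 174.1, Σx² = 285.47, Σy² = 5096.11, Σxy = 1194.91
nΣxy − ΣxΣy = 7169.46 − 7155.51 = 13.95
nΣx² − (Σx)² = 1712.82 − 1689.21 = 23.61; nΣy² − (Σy)² = 30576.66 − 30310.81 = 265.85
r = 13.95 / √(23.61 × 265.85) = 13.95 / 79.2257 ≈ 0.176

0.176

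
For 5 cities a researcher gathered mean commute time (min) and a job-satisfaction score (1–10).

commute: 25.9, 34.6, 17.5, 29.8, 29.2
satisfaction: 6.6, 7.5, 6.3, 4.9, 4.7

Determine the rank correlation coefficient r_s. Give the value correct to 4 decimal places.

Rank commute: 2, 5, 1, 4, 3
Rank satisfaction: 4, 5, 3, 2, 1
d = rank(commute) − rank(satisfaction): -2, 0, -2, 2, 2; Σd² = 16
ρ = 1 − 6Σd² / [n(n²−1)] = 1 − 6×16 / (5×24) = 1 − 96/120 ≈ 0.2000

0.2000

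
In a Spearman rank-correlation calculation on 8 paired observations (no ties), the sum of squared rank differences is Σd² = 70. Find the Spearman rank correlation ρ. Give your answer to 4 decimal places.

0.1667

ρ = 1 − 6Σd² / [n(n²−1)] = 1 − 6×70 / (8×63)
  = 1 − 420/504 = 1 − 0.83333 ≈ 0.1667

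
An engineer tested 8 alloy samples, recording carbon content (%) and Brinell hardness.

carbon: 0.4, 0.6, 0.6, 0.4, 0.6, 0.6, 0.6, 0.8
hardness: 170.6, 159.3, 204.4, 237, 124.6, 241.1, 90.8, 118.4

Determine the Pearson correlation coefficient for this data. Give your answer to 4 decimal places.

n = 8, Σx = 4.6, Σy = 1346.2, Σx² = 2.76, Σy² = 248346.78, Σxy = 749.88
nΣxy − ΣxΣy = 5999.04 − 6192.52 = -193.48
nΣx² − (Σx)² = 22.08 − 21.16 = 0.92; nΣy² − (Σy)² = 1986774.24 − 1812254.44 = 174519.8
r = -193.48 / √(0.92 × 174519.8) = -193.48 / 400.6972 ≈ -0.4829

-0.4829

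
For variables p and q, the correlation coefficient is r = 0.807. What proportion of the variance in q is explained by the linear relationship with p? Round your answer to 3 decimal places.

0.651

r² = (0.807)² = 0.651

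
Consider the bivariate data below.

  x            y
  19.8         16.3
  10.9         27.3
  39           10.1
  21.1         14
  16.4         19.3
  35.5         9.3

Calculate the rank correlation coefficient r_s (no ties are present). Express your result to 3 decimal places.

-0.943

Rank x: 3, 1, 6, 4, 2, 5
Rank y: 4, 6, 2, 3, 5, 1
d = rank(x) − rank(y): -1, -5, 4, 1, -3, 4; Σd² = 68
ρ = 1 − 6Σd² / [n(n²−1)] = 1 − 6×68 / (6×35) = 1 − 408/210 ≈ -0.943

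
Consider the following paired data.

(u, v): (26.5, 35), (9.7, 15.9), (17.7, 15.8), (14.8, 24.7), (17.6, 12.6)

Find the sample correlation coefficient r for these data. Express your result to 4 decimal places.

n = 5, Σu = 86.3, Σv = 104, Σu² = 1638.43, Σv² = 2496.3, Σuv = 1948.71
nΣuv − ΣuΣv = 9743.55 − 8975.2 = 768.35
nΣu² − (Σu)² = 8192.15 − 7447.69 = 744.46; nΣv² − (Σv)² = 12481.5 − 10816 = 1665.5
r = 768.35 / √(744.46 × 1665.5) = 768.35 / 1113.5071 ≈ 0.6900

0.6900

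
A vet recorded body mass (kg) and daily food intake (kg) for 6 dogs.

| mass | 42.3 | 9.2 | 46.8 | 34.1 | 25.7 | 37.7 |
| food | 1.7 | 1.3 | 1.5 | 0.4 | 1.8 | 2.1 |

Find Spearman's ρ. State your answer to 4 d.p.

Rank mass: 5, 1, 6, 3, 2, 4
Rank food: 4, 2, 3, 1, 5, 6
d = rank(mass) − rank(food): 1, -1, 3, 2, -3, -2; Σd² = 28
ρ = 1 − 6Σd² / [n(n²−1)] = 1 − 6×28 / (6×35) = 1 − 168/210 ≈ 0.2000

0.2000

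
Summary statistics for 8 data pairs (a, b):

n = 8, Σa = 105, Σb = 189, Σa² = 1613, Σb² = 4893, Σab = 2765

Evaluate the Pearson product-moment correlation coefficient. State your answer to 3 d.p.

r = (nΣab − ΣaΣb) / √[(nΣa² − (Σa)²)(nΣb² − (Σb)²)]
Numerator: 8×2765 − 105×189 = 2275
Denominator: √[(12904 − 11025)(39144 − 35721)] = √[1879 × 3423] = 2536.1027
r = 2275 / 2536.1027 ≈ 0.897

0.897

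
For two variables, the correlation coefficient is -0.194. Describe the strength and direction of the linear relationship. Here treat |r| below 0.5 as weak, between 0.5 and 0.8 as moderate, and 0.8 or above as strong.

r = -0.194 < 0 so the relationship is negative.
|r| = 0.194, which falls in the weak range.

weak negative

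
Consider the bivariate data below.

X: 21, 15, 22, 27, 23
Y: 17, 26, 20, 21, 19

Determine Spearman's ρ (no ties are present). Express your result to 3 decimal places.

-0.100

Rank X: 2, 1, 3, 5, 4
Rank Y: 1, 5, 3, 4, 2
d = rank(X) − rank(Y): 1, -4, 0, 1, 2; Σd² = 22
ρ = 1 − 6Σd² / [n(n²−1)] = 1 − 6×22 / (5×24) = 1 − 132/120 ≈ -0.100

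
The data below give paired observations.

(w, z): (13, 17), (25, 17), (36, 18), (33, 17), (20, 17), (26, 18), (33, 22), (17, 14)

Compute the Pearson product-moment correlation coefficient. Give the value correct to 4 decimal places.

0.5820

n = 8, Σw = 203, Σz = 140, Σw² = 5633, Σz² = 2484, Σwz = 3627
nΣwz − ΣwΣz = 29016 − 28420 = 596
nΣw² − (Σw)² = 45064 − 41209 = 3855; nΣz² − (Σz)² = 19872 − 19600 = 272
r = 596 / √(3855 × 272) = 596 / 1023.9922 ≈ 0.5820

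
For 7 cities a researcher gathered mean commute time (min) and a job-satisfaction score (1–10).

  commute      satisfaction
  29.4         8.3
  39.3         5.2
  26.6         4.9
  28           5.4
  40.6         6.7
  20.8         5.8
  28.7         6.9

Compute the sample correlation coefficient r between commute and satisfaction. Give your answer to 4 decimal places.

0.0713

n = 7, Σx = 213.4, Σy = 43.2, Σx² = 6805.1, Σy² = 275.24, Σxy = 1320.61
nΣxy − ΣxΣy = 9244.27 − 9218.88 = 25.39
nΣx² − (Σx)² = 47635.7 − 45539.56 = 2096.14; nΣy² − (Σy)² = 1926.68 − 1866.24 = 60.44
r = 25.39 / √(2096.14 × 60.44) = 25.39 / 355.9364 ≈ 0.0713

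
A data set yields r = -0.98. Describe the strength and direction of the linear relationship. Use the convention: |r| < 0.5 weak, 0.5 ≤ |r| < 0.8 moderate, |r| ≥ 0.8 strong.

r = -0.98 < 0 so the relationship is negative.
|r| = 0.98, which falls in the strong range.

strong negative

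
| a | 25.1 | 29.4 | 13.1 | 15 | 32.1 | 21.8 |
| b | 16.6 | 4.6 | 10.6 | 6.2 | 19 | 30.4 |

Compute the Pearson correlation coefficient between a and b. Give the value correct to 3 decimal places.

n = 6, Σa = 136.5, Σb = 87.4, Σa² = 3396.63, Σb² = 1732.68, Σab = 2056.38
nΣab − ΣaΣb = 12338.28 − 11930.1 = 408.18
nΣa² − (Σa)² = 20379.78 − 18632.25 = 1747.53; nΣb² − (Σb)² = 10396.08 − 7638.76 = 2757.32
r = 408.18 / √(1747.53 × 2757.32) = 408.18 / 2195.1081 ≈ 0.186

0.186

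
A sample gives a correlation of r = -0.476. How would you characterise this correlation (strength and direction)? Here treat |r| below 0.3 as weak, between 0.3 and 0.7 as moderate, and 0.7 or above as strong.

r = -0.476 < 0 so the relationship is negative.
|r| = 0.476, which falls in the moderate range.

moderate negative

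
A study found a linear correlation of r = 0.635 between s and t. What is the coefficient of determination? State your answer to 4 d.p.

0.4032

r² = (0.635)² = 0.4032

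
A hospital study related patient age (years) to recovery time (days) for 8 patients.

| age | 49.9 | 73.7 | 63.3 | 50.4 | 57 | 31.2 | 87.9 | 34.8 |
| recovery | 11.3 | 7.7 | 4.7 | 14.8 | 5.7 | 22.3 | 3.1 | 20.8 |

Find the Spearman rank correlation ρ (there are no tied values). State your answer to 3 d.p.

-0.905

Rank age: 3, 7, 6, 4, 5, 1, 8, 2
Rank recovery: 5, 4, 2, 6, 3, 8, 1, 7
d = rank(age) − rank(recovery): -2, 3, 4, -2, 2, -7, 7, -5; Σd² = 160
ρ = 1 − 6Σd² / [n(n²−1)] = 1 − 6×160 / (8×63) = 1 − 960/504 ≈ -0.905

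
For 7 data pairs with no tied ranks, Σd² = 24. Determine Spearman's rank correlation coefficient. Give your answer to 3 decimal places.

0.571

ρ = 1 − 6Σd² / [n(n²−1)] = 1 − 6×24 / (7×48)
  = 1 − 144/336 = 1 − 0.4286 ≈ 0.571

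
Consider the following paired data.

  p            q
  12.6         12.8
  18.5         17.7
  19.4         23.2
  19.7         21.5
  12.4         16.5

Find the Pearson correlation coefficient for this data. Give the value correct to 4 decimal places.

0.8535

n = 5, Σp = 82.6, Σq = 91.7, Σp² = 1419.22, Σq² = 1749.87, Σpq = 1566.96
nΣpq − ΣpΣq = 7834.8 − 7574.42 = 260.38
nΣp² − (Σp)² = 7096.1 − 6822.76 = 273.34; nΣq² − (Σq)² = 8749.35 − 8408.89 = 340.46
r = 260.38 / √(273.34 × 340.46) = 260.38 / 305.0596 ≈ 0.8535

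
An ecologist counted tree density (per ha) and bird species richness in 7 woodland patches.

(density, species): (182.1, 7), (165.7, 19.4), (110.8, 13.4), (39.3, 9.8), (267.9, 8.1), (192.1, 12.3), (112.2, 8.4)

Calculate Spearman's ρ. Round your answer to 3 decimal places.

Rank density: 5, 4, 2, 1, 7, 6, 3
Rank species: 1, 7, 6, 4, 2, 5, 3
d = rank(density) − rank(species): 4, -3, -4, -3, 5, 1, 0; Σd² = 76
ρ = 1 − 6Σd² / [n(n²−1)] = 1 − 6×76 / (7×48) = 1 − 456/336 ≈ -0.357

-0.357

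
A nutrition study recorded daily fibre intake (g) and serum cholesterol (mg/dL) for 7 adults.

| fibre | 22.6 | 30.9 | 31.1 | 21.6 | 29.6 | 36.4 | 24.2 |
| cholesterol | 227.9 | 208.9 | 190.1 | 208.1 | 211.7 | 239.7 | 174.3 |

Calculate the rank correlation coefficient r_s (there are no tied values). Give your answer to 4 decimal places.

Rank fibre: 2, 5, 6, 1, 4, 7, 3
Rank cholesterol: 6, 4, 2, 3, 5, 7, 1
d = rank(fibre) − rank(cholesterol): -4, 1, 4, -2, -1, 0, 2; Σd² = 42
ρ = 1 − 6Σd² / [n(n²−1)] = 1 − 6×42 / (7×48) = 1 − 252/336 ≈ 0.2500

0.2500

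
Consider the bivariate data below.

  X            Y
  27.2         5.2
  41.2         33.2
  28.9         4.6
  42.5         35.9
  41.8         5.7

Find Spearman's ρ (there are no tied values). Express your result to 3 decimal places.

Rank X: 1, 3, 2, 5, 4
Rank Y: 2, 4, 1, 5, 3
d = rank(X) − rank(Y): -1, -1, 1, 0, 1; Σd² = 4
ρ = 1 − 6Σd² / [n(n²−1)] = 1 − 6×4 / (5×24) = 1 − 24/120 ≈ 0.800

0.800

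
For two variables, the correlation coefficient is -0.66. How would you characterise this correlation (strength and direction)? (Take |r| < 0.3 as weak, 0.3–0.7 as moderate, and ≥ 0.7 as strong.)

moderate negative

r = -0.66 < 0 so the relationship is negative.
|r| = 0.66, which falls in the moderate range.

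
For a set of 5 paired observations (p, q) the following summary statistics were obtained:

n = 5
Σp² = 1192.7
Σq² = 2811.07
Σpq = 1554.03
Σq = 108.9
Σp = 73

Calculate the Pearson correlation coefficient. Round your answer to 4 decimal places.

r = (nΣpq − ΣpΣq) / √[(nΣp² − (Σp)²)(nΣq² − (Σq)²)]
Numerator: 5×1554.03 − 73×108.9 = -179.55
Denominator: √[(5963.5 − 5329)(14055.35 − 11859.21)] = √[634.5 × 2196.14] = 1180.4452
r = -179.55 / 1180.4452 ≈ -0.1521

-0.1521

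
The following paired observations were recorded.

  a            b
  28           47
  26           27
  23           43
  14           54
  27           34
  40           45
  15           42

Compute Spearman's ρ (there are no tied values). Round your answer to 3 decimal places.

Rank a: 6, 4, 3, 1, 5, 7, 2
Rank b: 6, 1, 4, 7, 2, 5, 3
d = rank(a) − rank(b): 0, 3, -1, -6, 3, 2, -1; Σd² = 60
ρ = 1 − 6Σd² / [n(n²−1)] = 1 − 6×60 / (7×48) = 1 − 360/336 ≈ -0.071

-0.071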